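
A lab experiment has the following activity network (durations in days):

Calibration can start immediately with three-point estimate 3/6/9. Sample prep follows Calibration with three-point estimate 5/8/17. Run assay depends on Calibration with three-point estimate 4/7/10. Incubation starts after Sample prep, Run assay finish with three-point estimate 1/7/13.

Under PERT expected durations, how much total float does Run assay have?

2 days

te_Calibration = (3 + 4·6 + 9)/6 = 36/6 = 6
te_Sample prep = (5 + 4·8 + 17)/6 = 54/6 = 9
te_Run assay = (4 + 4·7 + 10)/6 = 42/6 = 7
te_Incubation = (1 + 4·7 + 13)/6 = 42/6 = 7

Forward pass:
ES_Calibration = 0; EF_Calibration = 6
ES_Sample prep = 6; EF_Sample prep = 6+9 = 15
ES_Run assay = 6; EF_Run assay = 6+7 = 13
ES_Incubation = max(EF_Sample prep=15, EF_Run assay=13) = 15; EF_Incubation = 15+7 = 22
Expected project duration μ = 22 days. Critical path: Calibration → Sample prep → Incubation.

Backward pass:
LF_Incubation = 22; LS_Incubation = 22−7 = 15
LF_Run assay = LS_Incubation = 15; LS_Run assay = 15−7 = 8
LF_Sample prep = LS_Incubation = 15; LS_Sample prep = 15−9 = 6
LF_Calibration = min(LS_Sample prep=6, LS_Run assay=8) = 6; LS_Calibration = 6−6 = 0
Slack_Run assay = LS_Run assay − ES_Run assay = 8 − 6 = 2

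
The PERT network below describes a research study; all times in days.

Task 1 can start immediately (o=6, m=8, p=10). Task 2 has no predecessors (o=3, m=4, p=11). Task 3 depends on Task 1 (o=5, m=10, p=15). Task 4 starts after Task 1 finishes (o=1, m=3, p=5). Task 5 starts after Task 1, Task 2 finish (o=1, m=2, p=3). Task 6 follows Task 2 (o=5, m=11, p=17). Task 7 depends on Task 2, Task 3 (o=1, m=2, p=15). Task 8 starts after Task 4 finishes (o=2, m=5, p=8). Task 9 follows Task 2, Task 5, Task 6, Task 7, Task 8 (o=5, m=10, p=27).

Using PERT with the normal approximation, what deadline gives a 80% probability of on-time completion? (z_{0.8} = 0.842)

te_Task 1 = (6 + 4·8 + 10)/6 = 48/6 = 8; σ²_Task 1 = ((10−6)/6)² = 0.444
te_Task 2 = (3 + 4·4 + 11)/6 = 30/6 = 5; σ²_Task 2 = ((11−3)/6)² = 1.778
te_Task 3 = (5 + 4·10 + 15)/6 = 60/6 = 10; σ²_Task 3 = ((15−5)/6)² = 2.778
te_Task 4 = (1 + 4·3 + 5)/6 = 18/6 = 3; σ²_Task 4 = ((5−1)/6)² = 0.444
te_Task 5 = (1 + 4·2 + 3)/6 = 12/6 = 2; σ²_Task 5 = ((3−1)/6)² = 0.111
te_Task 6 = (5 + 4·11 + 17)/6 = 66/6 = 11; σ²_Task 6 = ((17−5)/6)² = 4.000
te_Task 7 = (1 + 4·2 + 15)/6 = 24/6 = 4; σ²_Task 7 = ((15−1)/6)² = 5.444
te_Task 8 = (2 + 4·5 + 8)/6 = 30/6 = 5; σ²_Task 8 = ((8−2)/6)² = 1.000
te_Task 9 = (5 + 4·10 + 27)/6 = 72/6 = 12; σ²_Task 9 = ((27−5)/6)² = 13.444

Forward pass:
ES_Task 1 = 0; EF_Task 1 = 8
ES_Task 2 = 0; EF_Task 2 = 5
ES_Task 3 = 8; EF_Task 3 = 8+10 = 18
ES_Task 4 = 8; EF_Task 4 = 8+3 = 11
ES_Task 5 = max(EF_Task 1=8, EF_Task 2=5) = 8; EF_Task 5 = 8+2 = 10
ES_Task 6 = 5; EF_Task 6 = 5+11 = 16
ES_Task 7 = max(EF_Task 2=5, EF_Task 3=18) = 18; EF_Task 7 = 18+4 = 22
ES_Task 8 = 11; EF_Task 8 = 11+5 = 16
ES_Task 9 = max(EF_Task 2=5, EF_Task 5=10, EF_Task 6=16, EF_Task 7=22, EF_Task 8=16) = 22; EF_Task 9 = 22+12 = 34
Expected project duration μ = 34 days. Critical path: Task 1 → Task 3 → Task 7 → Task 9.

Variance along critical path = 0.444 + 2.778 + 5.444 + 13.444 = 22.111; σ = 4.702 days.
D = μ + z·σ = 34 + 0.842·4.702 = 38.0 days

38.0 days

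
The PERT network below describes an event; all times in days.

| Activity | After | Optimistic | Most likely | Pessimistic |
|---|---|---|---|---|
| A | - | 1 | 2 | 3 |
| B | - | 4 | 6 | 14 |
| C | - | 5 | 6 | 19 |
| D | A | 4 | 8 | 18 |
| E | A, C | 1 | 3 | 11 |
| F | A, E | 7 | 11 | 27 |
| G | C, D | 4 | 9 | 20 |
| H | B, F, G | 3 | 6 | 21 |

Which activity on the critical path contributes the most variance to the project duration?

te_A = (1 + 4·2 + 3)/6 = 12/6 = 2; σ²_A = ((3−1)/6)² = 0.111
te_B = (4 + 4·6 + 14)/6 = 42/6 = 7; σ²_B = ((14−4)/6)² = 2.778
te_C = (5 + 4·6 + 19)/6 = 48/6 = 8; σ²_C = ((19−5)/6)² = 5.444
te_D = (4 + 4·8 + 18)/6 = 54/6 = 9; σ²_D = ((18−4)/6)² = 5.444
te_E = (1 + 4·3 + 11)/6 = 24/6 = 4; σ²_E = ((11−1)/6)² = 2.778
te_F = (7 + 4·11 + 27)/6 = 78/6 = 13; σ²_F = ((27−7)/6)² = 11.111
te_G = (4 + 4·9 + 20)/6 = 60/6 = 10; σ²_G = ((20−4)/6)² = 7.111
te_H = (3 + 4·6 + 21)/6 = 48/6 = 8; σ²_H = ((21−3)/6)² = 9.000

Forward pass:
ES_A = 0; EF_A = 2
ES_B = 0; EF_B = 7
ES_C = 0; EF_C = 8
ES_D = 2; EF_D = 2+9 = 11
ES_E = max(EF_A=2, EF_C=8) = 8; EF_E = 8+4 = 12
ES_F = max(EF_A=2, EF_E=12) = 12; EF_F = 12+13 = 25
ES_G = max(EF_C=8, EF_D=11) = 11; EF_G = 11+10 = 21
ES_H = max(EF_B=7, EF_F=25, EF_G=21) = 25; EF_H = 25+8 = 33
Expected project duration μ = 33 days. Critical path: C → E → F → H.

Variances on critical path: σ²_C=5.444, σ²_E=2.778, σ²_F=11.111, σ²_H=9.000.
Largest is σ²_F = 11.111.

F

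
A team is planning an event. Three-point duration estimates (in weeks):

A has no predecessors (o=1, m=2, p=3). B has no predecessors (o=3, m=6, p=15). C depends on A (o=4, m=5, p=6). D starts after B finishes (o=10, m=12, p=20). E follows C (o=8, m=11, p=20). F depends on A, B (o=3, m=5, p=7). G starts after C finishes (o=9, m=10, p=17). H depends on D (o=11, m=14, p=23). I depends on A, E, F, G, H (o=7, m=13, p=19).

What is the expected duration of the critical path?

te_A = (1 + 4·2 + 3)/6 = 12/6 = 2
te_B = (3 + 4·6 + 15)/6 = 42/6 = 7
te_C = (4 + 4·5 + 6)/6 = 30/6 = 5
te_D = (10 + 4·12 + 20)/6 = 78/6 = 13
te_E = (8 + 4·11 + 20)/6 = 72/6 = 12
te_F = (3 + 4·5 + 7)/6 = 30/6 = 5
te_G = (9 + 4·10 + 17)/6 = 66/6 = 11
te_H = (11 + 4·14 + 23)/6 = 90/6 = 15
te_I = (7 + 4·13 + 19)/6 = 78/6 = 13

Forward pass:
ES_A = 0; EF_A = 2
ES_B = 0; EF_B = 7
ES_C = 2; EF_C = 2+5 = 7
ES_D = 7; EF_D = 7+13 = 20
ES_E = 7; EF_E = 7+12 = 19
ES_F = max(EF_A=2, EF_B=7) = 7; EF_F = 7+5 = 12
ES_G = 7; EF_G = 7+11 = 18
ES_H = 20; EF_H = 20+15 = 35
ES_I = max(EF_A=2, EF_E=19, EF_F=12, EF_G=18, EF_H=35) = 35; EF_I = 35+13 = 48
Expected project duration μ = 48 weeks. Critical path: B → D → H → I.

48 weeks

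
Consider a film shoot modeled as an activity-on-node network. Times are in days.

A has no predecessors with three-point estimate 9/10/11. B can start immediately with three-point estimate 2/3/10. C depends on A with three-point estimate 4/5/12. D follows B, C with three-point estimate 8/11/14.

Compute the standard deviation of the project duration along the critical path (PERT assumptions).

1.70 days

te_A = (9 + 4·10 + 11)/6 = 60/6 = 10; σ²_A = ((11−9)/6)² = 0.111
te_B = (2 + 4·3 + 10)/6 = 24/6 = 4; σ²_B = ((10−2)/6)² = 1.778
te_C = (4 + 4·5 + 12)/6 = 36/6 = 6; σ²_C = ((12−4)/6)² = 1.778
te_D = (8 + 4·11 + 14)/6 = 66/6 = 11; σ²_D = ((14−8)/6)² = 1.000

Forward pass:
ES_A = 0; EF_A = 10
ES_B = 0; EF_B = 4
ES_C = 10; EF_C = 10+6 = 16
ES_D = max(EF_B=4, EF_C=16) = 16; EF_D = 16+11 = 27
Expected project duration μ = 27 days. Critical path: A → C → D.

Variance along critical path = 0.111 + 1.778 + 1.000 = 2.889
σ = √2.889 = 1.700 days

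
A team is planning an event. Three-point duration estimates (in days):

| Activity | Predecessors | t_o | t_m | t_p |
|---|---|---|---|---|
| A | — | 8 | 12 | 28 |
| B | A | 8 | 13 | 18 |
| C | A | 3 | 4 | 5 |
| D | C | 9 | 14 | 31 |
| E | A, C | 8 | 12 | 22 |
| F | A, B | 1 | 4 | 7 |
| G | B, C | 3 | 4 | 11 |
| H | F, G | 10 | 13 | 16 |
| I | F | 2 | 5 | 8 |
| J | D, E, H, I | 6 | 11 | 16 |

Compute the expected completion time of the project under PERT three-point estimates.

56 days

te_A = (8 + 4·12 + 28)/6 = 84/6 = 14
te_B = (8 + 4·13 + 18)/6 = 78/6 = 13
te_C = (3 + 4·4 + 5)/6 = 24/6 = 4
te_D = (9 + 4·14 + 31)/6 = 96/6 = 16
te_E = (8 + 4·12 + 22)/6 = 78/6 = 13
te_F = (1 + 4·4 + 7)/6 = 24/6 = 4
te_G = (3 + 4·4 + 11)/6 = 30/6 = 5
te_H = (10 + 4·13 + 16)/6 = 78/6 = 13
te_I = (2 + 4·5 + 8)/6 = 30/6 = 5
te_J = (6 + 4·11 + 16)/6 = 66/6 = 11

Forward pass:
ES_A = 0; EF_A = 14
ES_B = 14; EF_B = 14+13 = 27
ES_C = 14; EF_C = 14+4 = 18
ES_D = 18; EF_D = 18+16 = 34
ES_E = max(EF_A=14, EF_C=18) = 18; EF_E = 18+13 = 31
ES_F = max(EF_A=14, EF_B=27) = 27; EF_F = 27+4 = 31
ES_G = max(EF_B=27, EF_C=18) = 27; EF_G = 27+5 = 32
ES_H = max(EF_F=31, EF_G=32) = 32; EF_H = 32+13 = 45
ES_I = 31; EF_I = 31+5 = 36
ES_J = max(EF_D=34, EF_E=31, EF_H=45, EF_I=36) = 45; EF_J = 45+11 = 56
Expected project duration μ = 56 days. Critical path: A → B → G → H → J.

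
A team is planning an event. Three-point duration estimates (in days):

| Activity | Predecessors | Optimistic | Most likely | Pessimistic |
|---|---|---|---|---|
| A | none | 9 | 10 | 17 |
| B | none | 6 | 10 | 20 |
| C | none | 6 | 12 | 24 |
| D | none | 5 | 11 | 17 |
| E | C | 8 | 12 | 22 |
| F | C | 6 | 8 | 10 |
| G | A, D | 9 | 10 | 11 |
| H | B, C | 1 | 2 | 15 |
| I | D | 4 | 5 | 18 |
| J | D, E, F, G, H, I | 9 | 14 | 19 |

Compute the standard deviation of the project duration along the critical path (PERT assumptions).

4.15 days

te_A = (9 + 4·10 + 17)/6 = 66/6 = 11; σ²_A = ((17−9)/6)² = 1.778
te_B = (6 + 4·10 + 20)/6 = 66/6 = 11; σ²_B = ((20−6)/6)² = 5.444
te_C = (6 + 4·12 + 24)/6 = 78/6 = 13; σ²_C = ((24−6)/6)² = 9.000
te_D = (5 + 4·11 + 17)/6 = 66/6 = 11; σ²_D = ((17−5)/6)² = 4.000
te_E = (8 + 4·12 + 22)/6 = 78/6 = 13; σ²_E = ((22−8)/6)² = 5.444
te_F = (6 + 4·8 + 10)/6 = 48/6 = 8; σ²_F = ((10−6)/6)² = 0.444
te_G = (9 + 4·10 + 11)/6 = 60/6 = 10; σ²_G = ((11−9)/6)² = 0.111
te_H = (1 + 4·2 + 15)/6 = 24/6 = 4; σ²_H = ((15−1)/6)² = 5.444
te_I = (4 + 4·5 + 18)/6 = 42/6 = 7; σ²_I = ((18−4)/6)² = 5.444
te_J = (9 + 4·14 + 19)/6 = 84/6 = 14; σ²_J = ((19−9)/6)² = 2.778

Forward pass:
ES_A = 0; EF_A = 11
ES_B = 0; EF_B = 11
ES_C = 0; EF_C = 13
ES_D = 0; EF_D = 11
ES_E = 13; EF_E = 13+13 = 26
ES_F = 13; EF_F = 13+8 = 21
ES_G = max(EF_A=11, EF_D=11) = 11; EF_G = 11+10 = 21
ES_H = max(EF_B=11, EF_C=13) = 13; EF_H = 13+4 = 17
ES_I = 11; EF_I = 11+7 = 18
ES_J = max(EF_D=11, EF_E=26, EF_F=21, EF_G=21, EF_H=17, EF_I=18) = 26; EF_J = 26+14 = 40
Expected project duration μ = 40 days. Critical path: C → E → J.

Variance along critical path = 9.000 + 5.444 + 2.778 = 17.222
σ = √17.222 = 4.150 days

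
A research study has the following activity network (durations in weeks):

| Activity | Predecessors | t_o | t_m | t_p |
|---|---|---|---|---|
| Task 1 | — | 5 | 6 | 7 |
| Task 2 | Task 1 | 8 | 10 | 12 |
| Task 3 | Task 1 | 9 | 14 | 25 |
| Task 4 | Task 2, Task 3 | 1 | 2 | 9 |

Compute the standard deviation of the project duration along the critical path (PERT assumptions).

3.00 weeks

te_Task 1 = (5 + 4·6 + 7)/6 = 36/6 = 6; σ²_Task 1 = ((7−5)/6)² = 0.111
te_Task 2 = (8 + 4·10 + 12)/6 = 60/6 = 10; σ²_Task 2 = ((12−8)/6)² = 0.444
te_Task 3 = (9 + 4·14 + 25)/6 = 90/6 = 15; σ²_Task 3 = ((25−9)/6)² = 7.111
te_Task 4 = (1 + 4·2 + 9)/6 = 18/6 = 3; σ²_Task 4 = ((9−1)/6)² = 1.778

Forward pass:
ES_Task 1 = 0; EF_Task 1 = 6
ES_Task 2 = 6; EF_Task 2 = 6+10 = 16
ES_Task 3 = 6; EF_Task 3 = 6+15 = 21
ES_Task 4 = max(EF_Task 2=16, EF_Task 3=21) = 21; EF_Task 4 = 21+3 = 24
Expected project duration μ = 24 weeks. Critical path: Task 1 → Task 3 → Task 4.

Variance along critical path = 0.111 + 7.111 + 1.778 = 9.000
σ = √9.000 = 3.000 weeks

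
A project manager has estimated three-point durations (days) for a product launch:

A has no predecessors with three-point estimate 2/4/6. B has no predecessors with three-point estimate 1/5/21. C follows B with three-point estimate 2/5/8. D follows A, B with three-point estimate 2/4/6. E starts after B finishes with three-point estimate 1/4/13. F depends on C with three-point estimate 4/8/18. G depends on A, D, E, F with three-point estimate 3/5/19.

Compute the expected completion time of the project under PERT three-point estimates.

28 days

te_A = (2 + 4·4 + 6)/6 = 24/6 = 4
te_B = (1 + 4·5 + 21)/6 = 42/6 = 7
te_C = (2 + 4·5 + 8)/6 = 30/6 = 5
te_D = (2 + 4·4 + 6)/6 = 24/6 = 4
te_E = (1 + 4·4 + 13)/6 = 30/6 = 5
te_F = (4 + 4·8 + 18)/6 = 54/6 = 9
te_G = (3 + 4·5 + 19)/6 = 42/6 = 7

Forward pass:
ES_A = 0; EF_A = 4
ES_B = 0; EF_B = 7
ES_C = 7; EF_C = 7+5 = 12
ES_D = max(EF_A=4, EF_B=7) = 7; EF_D = 7+4 = 11
ES_E = 7; EF_E = 7+5 = 12
ES_F = 12; EF_F = 12+9 = 21
ES_G = max(EF_A=4, EF_D=11, EF_E=12, EF_F=21) = 21; EF_G = 21+7 = 28
Expected project duration μ = 28 days. Critical path: B → C → F → G.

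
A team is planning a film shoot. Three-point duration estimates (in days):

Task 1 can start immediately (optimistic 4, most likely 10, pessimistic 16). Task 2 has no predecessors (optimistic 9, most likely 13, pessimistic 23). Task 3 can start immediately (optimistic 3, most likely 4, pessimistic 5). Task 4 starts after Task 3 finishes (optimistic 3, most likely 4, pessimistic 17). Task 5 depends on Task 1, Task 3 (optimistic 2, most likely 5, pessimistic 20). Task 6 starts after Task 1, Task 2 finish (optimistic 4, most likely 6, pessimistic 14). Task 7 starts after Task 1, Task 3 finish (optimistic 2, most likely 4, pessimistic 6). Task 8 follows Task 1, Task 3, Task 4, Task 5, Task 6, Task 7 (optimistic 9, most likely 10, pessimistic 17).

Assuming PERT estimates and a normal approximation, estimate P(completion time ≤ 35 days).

te_Task 1 = (4 + 4·10 + 16)/6 = 60/6 = 10; σ²_Task 1 = ((16−4)/6)² = 4.000
te_Task 2 = (9 + 4·13 + 23)/6 = 84/6 = 14; σ²_Task 2 = ((23−9)/6)² = 5.444
te_Task 3 = (3 + 4·4 + 5)/6 = 24/6 = 4; σ²_Task 3 = ((5−3)/6)² = 0.111
te_Task 4 = (3 + 4·4 + 17)/6 = 36/6 = 6; σ²_Task 4 = ((17−3)/6)² = 5.444
te_Task 5 = (2 + 4·5 + 20)/6 = 42/6 = 7; σ²_Task 5 = ((20−2)/6)² = 9.000
te_Task 6 = (4 + 4·6 + 14)/6 = 42/6 = 7; σ²_Task 6 = ((14−4)/6)² = 2.778
te_Task 7 = (2 + 4·4 + 6)/6 = 24/6 = 4; σ²_Task 7 = ((6−2)/6)² = 0.444
te_Task 8 = (9 + 4·10 + 17)/6 = 66/6 = 11; σ²_Task 8 = ((17−9)/6)² = 1.778

Forward pass:
ES_Task 1 = 0; EF_Task 1 = 10
ES_Task 2 = 0; EF_Task 2 = 14
ES_Task 3 = 0; EF_Task 3 = 4
ES_Task 4 = 4; EF_Task 4 = 4+6 = 10
ES_Task 5 = max(EF_Task 1=10, EF_Task 3=4) = 10; EF_Task 5 = 10+7 = 17
ES_Task 6 = max(EF_Task 1=10, EF_Task 2=14) = 14; EF_Task 6 = 14+7 = 21
ES_Task 7 = max(EF_Task 1=10, EF_Task 3=4) = 10; EF_Task 7 = 10+4 = 14
ES_Task 8 = max(EF_Task 1=10, EF_Task 3=4, EF_Task 4=10, EF_Task 5=17, EF_Task 6=21, EF_Task 7=14) = 21; EF_Task 8 = 21+11 = 32
Expected project duration μ = 32 days. Critical path: Task 2 → Task 6 → Task 8.

Variance along critical path = 5.444 + 2.778 + 1.778 = 10.000; σ = √10.000 = 3.162 days.
Z = (35 − 32) / 3.162 = 0.949
P(T ≤ 35) = Φ(0.949) ≈ 0.829

0.829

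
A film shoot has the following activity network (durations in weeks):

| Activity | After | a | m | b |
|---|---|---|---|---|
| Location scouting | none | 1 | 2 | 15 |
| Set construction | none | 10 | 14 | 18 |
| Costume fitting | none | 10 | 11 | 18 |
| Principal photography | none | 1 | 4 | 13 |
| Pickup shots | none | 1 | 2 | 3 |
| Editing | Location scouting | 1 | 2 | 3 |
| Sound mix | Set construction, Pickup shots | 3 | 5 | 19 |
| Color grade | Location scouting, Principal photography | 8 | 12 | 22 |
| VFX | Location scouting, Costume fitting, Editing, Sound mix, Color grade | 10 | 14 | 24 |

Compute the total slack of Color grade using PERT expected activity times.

te_Location scouting = (1 + 4·2 + 15)/6 = 24/6 = 4
te_Set construction = (10 + 4·14 + 18)/6 = 84/6 = 14
te_Costume fitting = (10 + 4·11 + 18)/6 = 72/6 = 12
te_Principal photography = (1 + 4·4 + 13)/6 = 30/6 = 5
te_Pickup shots = (1 + 4·2 + 3)/6 = 12/6 = 2
te_Editing = (1 + 4·2 + 3)/6 = 12/6 = 2
te_Sound mix = (3 + 4·5 + 19)/6 = 42/6 = 7
te_Color grade = (8 + 4·12 + 22)/6 = 78/6 = 13
te_VFX = (10 + 4·14 + 24)/6 = 90/6 = 15

Forward pass:
ES_Location scouting = 0; EF_Location scouting = 4
ES_Set construction = 0; EF_Set construction = 14
ES_Costume fitting = 0; EF_Costume fitting = 12
ES_Principal photography = 0; EF_Principal photography = 5
ES_Pickup shots = 0; EF_Pickup shots = 2
ES_Editing = 4; EF_Editing = 4+2 = 6
ES_Sound mix = max(EF_Set construction=14, EF_Pickup shots=2) = 14; EF_Sound mix = 14+7 = 21
ES_Color grade = max(EF_Location scouting=4, EF_Principal photography=5) = 5; EF_Color grade = 5+13 = 18
ES_VFX = max(EF_Location scouting=4, EF_Costume fitting=12, EF_Editing=6, EF_Sound mix=21, EF_Color grade=18) = 21; EF_VFX = 21+15 = 36
Expected project duration μ = 36 weeks. Critical path: Set construction → Sound mix → VFX.

Backward pass:
LF_VFX = 36; LS_VFX = 36−15 = 21
LF_Color grade = LS_VFX = 21; LS_Color grade = 21−13 = 8
LF_Sound mix = LS_VFX = 21; LS_Sound mix = 21−7 = 14
LF_Editing = LS_VFX = 21; LS_Editing = 21−2 = 19
LF_Pickup shots = LS_Sound mix = 14; LS_Pickup shots = 14−2 = 12
LF_Principal photography = LS_Color grade = 8; LS_Principal photography = 8−5 = 3
LF_Costume fitting = LS_VFX = 21; LS_Costume fitting = 21−12 = 9
LF_Set construction = LS_Sound mix = 14; LS_Set construction = 14−14 = 0
LF_Location scouting = min(LS_Editing=19, LS_Color grade=8, LS_VFX=21) = 8; LS_Location scouting = 8−4 = 4
Slack_Color grade = LS_Color grade − ES_Color grade = 8 − 5 = 3

3 weeks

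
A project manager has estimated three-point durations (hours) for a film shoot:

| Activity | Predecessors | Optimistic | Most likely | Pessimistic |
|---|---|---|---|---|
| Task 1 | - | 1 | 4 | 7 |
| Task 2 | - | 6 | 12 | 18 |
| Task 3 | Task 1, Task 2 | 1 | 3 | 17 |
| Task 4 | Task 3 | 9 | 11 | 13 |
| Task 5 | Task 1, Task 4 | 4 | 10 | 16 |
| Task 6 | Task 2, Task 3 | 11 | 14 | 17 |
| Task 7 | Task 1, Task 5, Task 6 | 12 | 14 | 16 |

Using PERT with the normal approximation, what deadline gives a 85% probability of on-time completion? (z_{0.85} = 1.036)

te_Task 1 = (1 + 4·4 + 7)/6 = 24/6 = 4; σ²_Task 1 = ((7−1)/6)² = 1.000
te_Task 2 = (6 + 4·12 + 18)/6 = 72/6 = 12; σ²_Task 2 = ((18−6)/6)² = 4.000
te_Task 3 = (1 + 4·3 + 17)/6 = 30/6 = 5; σ²_Task 3 = ((17−1)/6)² = 7.111
te_Task 4 = (9 + 4·11 + 13)/6 = 66/6 = 11; σ²_Task 4 = ((13−9)/6)² = 0.444
te_Task 5 = (4 + 4·10 + 16)/6 = 60/6 = 10; σ²_Task 5 = ((16−4)/6)² = 4.000
te_Task 6 = (11 + 4·14 + 17)/6 = 84/6 = 14; σ²_Task 6 = ((17−11)/6)² = 1.000
te_Task 7 = (12 + 4·14 + 16)/6 = 84/6 = 14; σ²_Task 7 = ((16−12)/6)² = 0.444

Forward pass:
ES_Task 1 = 0; EF_Task 1 = 4
ES_Task 2 = 0; EF_Task 2 = 12
ES_Task 3 = max(EF_Task 1=4, EF_Task 2=12) = 12; EF_Task 3 = 12+5 = 17
ES_Task 4 = 17; EF_Task 4 = 17+11 = 28
ES_Task 5 = max(EF_Task 1=4, EF_Task 4=28) = 28; EF_Task 5 = 28+10 = 38
ES_Task 6 = max(EF_Task 2=12, EF_Task 3=17) = 17; EF_Task 6 = 17+14 = 31
ES_Task 7 = max(EF_Task 1=4, EF_Task 5=38, EF_Task 6=31) = 38; EF_Task 7 = 38+14 = 52
Expected project duration μ = 52 hours. Critical path: Task 2 → Task 3 → Task 4 → Task 5 → Task 7.

Variance along critical path = 4.000 + 7.111 + 0.444 + 4.000 + 0.444 = 16.000; σ = 4.000 hours.
D = μ + z·σ = 52 + 1.036·4.000 = 56.1 hours

56.1 hours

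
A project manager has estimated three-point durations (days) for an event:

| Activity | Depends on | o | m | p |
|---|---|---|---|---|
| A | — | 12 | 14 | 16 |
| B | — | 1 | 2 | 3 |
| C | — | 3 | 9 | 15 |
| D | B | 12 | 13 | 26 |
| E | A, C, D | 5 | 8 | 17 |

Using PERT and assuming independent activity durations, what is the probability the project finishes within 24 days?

te_A = (12 + 4·14 + 16)/6 = 84/6 = 14; σ²_A = ((16−12)/6)² = 0.444
te_B = (1 + 4·2 + 3)/6 = 12/6 = 2; σ²_B = ((3−1)/6)² = 0.111
te_C = (3 + 4·9 + 15)/6 = 54/6 = 9; σ²_C = ((15−3)/6)² = 4.000
te_D = (12 + 4·13 + 26)/6 = 90/6 = 15; σ²_D = ((26−12)/6)² = 5.444
te_E = (5 + 4·8 + 17)/6 = 54/6 = 9; σ²_E = ((17−5)/6)² = 4.000

Forward pass:
ES_A = 0; EF_A = 14
ES_B = 0; EF_B = 2
ES_C = 0; EF_C = 9
ES_D = 2; EF_D = 2+15 = 17
ES_E = max(EF_A=14, EF_C=9, EF_D=17) = 17; EF_E = 17+9 = 26
Expected project duration μ = 26 days. Critical path: B → D → E.

Variance along critical path = 0.111 + 5.444 + 4.000 = 9.556; σ = √9.556 = 3.091 days.
Z = (24 − 26) / 3.091 = -0.647
P(T ≤ 24) = Φ(-0.647) ≈ 0.259

0.259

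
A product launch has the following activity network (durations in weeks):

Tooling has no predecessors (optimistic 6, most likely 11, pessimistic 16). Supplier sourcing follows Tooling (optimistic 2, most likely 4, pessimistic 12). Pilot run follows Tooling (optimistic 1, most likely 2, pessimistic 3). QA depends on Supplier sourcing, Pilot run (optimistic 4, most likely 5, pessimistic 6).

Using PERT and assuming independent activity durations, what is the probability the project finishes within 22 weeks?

te_Tooling = (6 + 4·11 + 16)/6 = 66/6 = 11; σ²_Tooling = ((16−6)/6)² = 2.778
te_Supplier sourcing = (2 + 4·4 + 12)/6 = 30/6 = 5; σ²_Supplier sourcing = ((12−2)/6)² = 2.778
te_Pilot run = (1 + 4·2 + 3)/6 = 12/6 = 2; σ²_Pilot run = ((3−1)/6)² = 0.111
te_QA = (4 + 4·5 + 6)/6 = 30/6 = 5; σ²_QA = ((6−4)/6)² = 0.111

Forward pass:
ES_Tooling = 0; EF_Tooling = 11
ES_Supplier sourcing = 11; EF_Supplier sourcing = 11+5 = 16
ES_Pilot run = 11; EF_Pilot run = 11+2 = 13
ES_QA = max(EF_Supplier sourcing=16, EF_Pilot run=13) = 16; EF_QA = 16+5 = 21
Expected project duration μ = 21 weeks. Critical path: Tooling → Supplier sourcing → QA.

Variance along critical path = 2.778 + 2.778 + 0.111 = 5.667; σ = √5.667 = 2.380 weeks.
Z = (22 − 21) / 2.380 = 0.420
P(T ≤ 22) = Φ(0.420) ≈ 0.663

0.663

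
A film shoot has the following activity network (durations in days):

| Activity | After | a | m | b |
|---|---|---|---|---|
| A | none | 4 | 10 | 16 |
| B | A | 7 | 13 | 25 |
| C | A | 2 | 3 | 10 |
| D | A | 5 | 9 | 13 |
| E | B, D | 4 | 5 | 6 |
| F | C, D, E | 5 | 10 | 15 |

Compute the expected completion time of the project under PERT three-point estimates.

39 days

te_A = (4 + 4·10 + 16)/6 = 60/6 = 10
te_B = (7 + 4·13 + 25)/6 = 84/6 = 14
te_C = (2 + 4·3 + 10)/6 = 24/6 = 4
te_D = (5 + 4·9 + 13)/6 = 54/6 = 9
te_E = (4 + 4·5 + 6)/6 = 30/6 = 5
te_F = (5 + 4·10 + 15)/6 = 60/6 = 10

Forward pass:
ES_A = 0; EF_A = 10
ES_B = 10; EF_B = 10+14 = 24
ES_C = 10; EF_C = 10+4 = 14
ES_D = 10; EF_D = 10+9 = 19
ES_E = max(EF_B=24, EF_D=19) = 24; EF_E = 24+5 = 29
ES_F = max(EF_C=14, EF_D=19, EF_E=29) = 29; EF_F = 29+10 = 39
Expected project duration μ = 39 days. Critical path: A → B → E → F.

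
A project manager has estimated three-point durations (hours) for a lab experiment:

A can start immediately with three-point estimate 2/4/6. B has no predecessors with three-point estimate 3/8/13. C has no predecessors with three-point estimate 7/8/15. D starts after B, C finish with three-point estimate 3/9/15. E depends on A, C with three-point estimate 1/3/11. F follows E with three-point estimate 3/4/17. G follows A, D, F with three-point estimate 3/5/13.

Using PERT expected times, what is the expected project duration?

25 hours

te_A = (2 + 4·4 + 6)/6 = 24/6 = 4
te_B = (3 + 4·8 + 13)/6 = 48/6 = 8
te_C = (7 + 4·8 + 15)/6 = 54/6 = 9
te_D = (3 + 4·9 + 15)/6 = 54/6 = 9
te_E = (1 + 4·3 + 11)/6 = 24/6 = 4
te_F = (3 + 4·4 + 17)/6 = 36/6 = 6
te_G = (3 + 4·5 + 13)/6 = 36/6 = 6

Forward pass:
ES_A = 0; EF_A = 4
ES_B = 0; EF_B = 8
ES_C = 0; EF_C = 9
ES_D = max(EF_B=8, EF_C=9) = 9; EF_D = 9+9 = 18
ES_E = max(EF_A=4, EF_C=9) = 9; EF_E = 9+4 = 13
ES_F = 13; EF_F = 13+6 = 19
ES_G = max(EF_A=4, EF_D=18, EF_F=19) = 19; EF_G = 19+6 = 25
Expected project duration μ = 25 hours. Critical path: C → E → F → G.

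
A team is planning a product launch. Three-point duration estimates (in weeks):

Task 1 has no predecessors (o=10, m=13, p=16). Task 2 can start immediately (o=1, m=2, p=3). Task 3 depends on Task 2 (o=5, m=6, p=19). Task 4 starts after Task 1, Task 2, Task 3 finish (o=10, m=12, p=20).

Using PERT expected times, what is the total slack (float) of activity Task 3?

3 weeks

te_Task 1 = (10 + 4·13 + 16)/6 = 78/6 = 13
te_Task 2 = (1 + 4·2 + 3)/6 = 12/6 = 2
te_Task 3 = (5 + 4·6 + 19)/6 = 48/6 = 8
te_Task 4 = (10 + 4·12 + 20)/6 = 78/6 = 13

Forward pass:
ES_Task 1 = 0; EF_Task 1 = 13
ES_Task 2 = 0; EF_Task 2 = 2
ES_Task 3 = 2; EF_Task 3 = 2+8 = 10
ES_Task 4 = max(EF_Task 1=13, EF_Task 2=2, EF_Task 3=10) = 13; EF_Task 4 = 13+13 = 26
Expected project duration μ = 26 weeks. Critical path: Task 1 → Task 4.

Backward pass:
LF_Task 4 = 26; LS_Task 4 = 26−13 = 13
LF_Task 3 = LS_Task 4 = 13; LS_Task 3 = 13−8 = 5
LF_Task 2 = min(LS_Task 3=5, LS_Task 4=13) = 5; LS_Task 2 = 5−2 = 3
LF_Task 1 = LS_Task 4 = 13; LS_Task 1 = 13−13 = 0
Slack_Task 3 = LS_Task 3 − ES_Task 3 = 5 − 2 = 3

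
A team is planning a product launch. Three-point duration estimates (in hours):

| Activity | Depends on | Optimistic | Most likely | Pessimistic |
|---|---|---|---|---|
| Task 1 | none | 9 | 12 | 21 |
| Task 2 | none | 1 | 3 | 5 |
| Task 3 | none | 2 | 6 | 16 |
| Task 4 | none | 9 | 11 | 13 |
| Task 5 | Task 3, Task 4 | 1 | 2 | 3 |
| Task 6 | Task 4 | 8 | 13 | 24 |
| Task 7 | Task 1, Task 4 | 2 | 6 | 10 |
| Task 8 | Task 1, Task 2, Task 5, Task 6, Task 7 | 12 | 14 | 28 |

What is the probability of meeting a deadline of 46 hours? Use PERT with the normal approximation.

te_Task 1 = (9 + 4·12 + 21)/6 = 78/6 = 13; σ²_Task 1 = ((21−9)/6)² = 4.000
te_Task 2 = (1 + 4·3 + 5)/6 = 18/6 = 3; σ²_Task 2 = ((5−1)/6)² = 0.444
te_Task 3 = (2 + 4·6 + 16)/6 = 42/6 = 7; σ²_Task 3 = ((16−2)/6)² = 5.444
te_Task 4 = (9 + 4·11 + 13)/6 = 66/6 = 11; σ²_Task 4 = ((13−9)/6)² = 0.444
te_Task 5 = (1 + 4·2 + 3)/6 = 12/6 = 2; σ²_Task 5 = ((3−1)/6)² = 0.111
te_Task 6 = (8 + 4·13 + 24)/6 = 84/6 = 14; σ²_Task 6 = ((24−8)/6)² = 7.111
te_Task 7 = (2 + 4·6 + 10)/6 = 36/6 = 6; σ²_Task 7 = ((10−2)/6)² = 1.778
te_Task 8 = (12 + 4·14 + 28)/6 = 96/6 = 16; σ²_Task 8 = ((28−12)/6)² = 7.111

Forward pass:
ES_Task 1 = 0; EF_Task 1 = 13
ES_Task 2 = 0; EF_Task 2 = 3
ES_Task 3 = 0; EF_Task 3 = 7
ES_Task 4 = 0; EF_Task 4 = 11
ES_Task 5 = max(EF_Task 3=7, EF_Task 4=11) = 11; EF_Task 5 = 11+2 = 13
ES_Task 6 = 11; EF_Task 6 = 11+14 = 25
ES_Task 7 = max(EF_Task 1=13, EF_Task 4=11) = 13; EF_Task 7 = 13+6 = 19
ES_Task 8 = max(EF_Task 1=13, EF_Task 2=3, EF_Task 5=13, EF_Task 6=25, EF_Task 7=19) = 25; EF_Task 8 = 25+16 = 41
Expected project duration μ = 41 hours. Critical path: Task 4 → Task 6 → Task 8.

Variance along critical path = 0.444 + 7.111 + 7.111 = 14.667; σ = √14.667 = 3.830 hours.
Z = (46 − 41) / 3.830 = 1.306
P(T ≤ 46) = Φ(1.306) ≈ 0.904

0.904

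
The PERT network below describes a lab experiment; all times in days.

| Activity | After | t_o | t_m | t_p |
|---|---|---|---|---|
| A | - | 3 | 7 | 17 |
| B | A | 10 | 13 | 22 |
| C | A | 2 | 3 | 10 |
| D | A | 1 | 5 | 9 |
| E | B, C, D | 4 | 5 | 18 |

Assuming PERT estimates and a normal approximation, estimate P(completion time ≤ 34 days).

0.902

te_A = (3 + 4·7 + 17)/6 = 48/6 = 8; σ²_A = ((17−3)/6)² = 5.444
te_B = (10 + 4·13 + 22)/6 = 84/6 = 14; σ²_B = ((22−10)/6)² = 4.000
te_C = (2 + 4·3 + 10)/6 = 24/6 = 4; σ²_C = ((10−2)/6)² = 1.778
te_D = (1 + 4·5 + 9)/6 = 30/6 = 5; σ²_D = ((9−1)/6)² = 1.778
te_E = (4 + 4·5 + 18)/6 = 42/6 = 7; σ²_E = ((18−4)/6)² = 5.444

Forward pass:
ES_A = 0; EF_A = 8
ES_B = 8; EF_B = 8+14 = 22
ES_C = 8; EF_C = 8+4 = 12
ES_D = 8; EF_D = 8+5 = 13
ES_E = max(EF_B=22, EF_C=12, EF_D=13) = 22; EF_E = 22+7 = 29
Expected project duration μ = 29 days. Critical path: A → B → E.

Variance along critical path = 5.444 + 4.000 + 5.444 = 14.889; σ = √14.889 = 3.859 days.
Z = (34 − 29) / 3.859 = 1.296
P(T ≤ 34) = Φ(1.296) ≈ 0.902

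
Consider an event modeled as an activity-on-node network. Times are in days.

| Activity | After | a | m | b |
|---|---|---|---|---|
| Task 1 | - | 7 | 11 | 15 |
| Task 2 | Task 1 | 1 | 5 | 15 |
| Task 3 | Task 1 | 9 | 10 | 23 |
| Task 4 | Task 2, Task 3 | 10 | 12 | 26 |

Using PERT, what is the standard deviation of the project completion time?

te_Task 1 = (7 + 4·11 + 15)/6 = 66/6 = 11; σ²_Task 1 = ((15−7)/6)² = 1.778
te_Task 2 = (1 + 4·5 + 15)/6 = 36/6 = 6; σ²_Task 2 = ((15−1)/6)² = 5.444
te_Task 3 = (9 + 4·10 + 23)/6 = 72/6 = 12; σ²_Task 3 = ((23−9)/6)² = 5.444
te_Task 4 = (10 + 4·12 + 26)/6 = 84/6 = 14; σ²_Task 4 = ((26−10)/6)² = 7.111

Forward pass:
ES_Task 1 = 0; EF_Task 1 = 11
ES_Task 2 = 11; EF_Task 2 = 11+6 = 17
ES_Task 3 = 11; EF_Task 3 = 11+12 = 23
ES_Task 4 = max(EF_Task 2=17, EF_Task 3=23) = 23; EF_Task 4 = 23+14 = 37
Expected project duration μ = 37 days. Critical path: Task 1 → Task 3 → Task 4.

Variance along critical path = 1.778 + 5.444 + 7.111 = 14.333
σ = √14.333 = 3.786 days

3.79 days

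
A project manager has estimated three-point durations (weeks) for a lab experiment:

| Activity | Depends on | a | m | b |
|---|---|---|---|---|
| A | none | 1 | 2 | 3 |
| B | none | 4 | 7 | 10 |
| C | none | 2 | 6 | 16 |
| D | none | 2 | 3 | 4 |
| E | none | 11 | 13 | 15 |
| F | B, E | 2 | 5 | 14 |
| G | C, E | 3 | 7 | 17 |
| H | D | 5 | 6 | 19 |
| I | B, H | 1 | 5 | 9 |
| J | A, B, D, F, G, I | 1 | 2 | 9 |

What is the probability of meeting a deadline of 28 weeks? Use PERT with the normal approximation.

0.926

te_A = (1 + 4·2 + 3)/6 = 12/6 = 2; σ²_A = ((3−1)/6)² = 0.111
te_B = (4 + 4·7 + 10)/6 = 42/6 = 7; σ²_B = ((10−4)/6)² = 1.000
te_C = (2 + 4·6 + 16)/6 = 42/6 = 7; σ²_C = ((16−2)/6)² = 5.444
te_D = (2 + 4·3 + 4)/6 = 18/6 = 3; σ²_D = ((4−2)/6)² = 0.111
te_E = (11 + 4·13 + 15)/6 = 78/6 = 13; σ²_E = ((15−11)/6)² = 0.444
te_F = (2 + 4·5 + 14)/6 = 36/6 = 6; σ²_F = ((14−2)/6)² = 4.000
te_G = (3 + 4·7 + 17)/6 = 48/6 = 8; σ²_G = ((17−3)/6)² = 5.444
te_H = (5 + 4·6 + 19)/6 = 48/6 = 8; σ²_H = ((19−5)/6)² = 5.444
te_I = (1 + 4·5 + 9)/6 = 30/6 = 5; σ²_I = ((9−1)/6)² = 1.778
te_J = (1 + 4·2 + 9)/6 = 18/6 = 3; σ²_J = ((9−1)/6)² = 1.778

Forward pass:
ES_A = 0; EF_A = 2
ES_B = 0; EF_B = 7
ES_C = 0; EF_C = 7
ES_D = 0; EF_D = 3
ES_E = 0; EF_E = 13
ES_F = max(EF_B=7, EF_E=13) = 13; EF_F = 13+6 = 19
ES_G = max(EF_C=7, EF_E=13) = 13; EF_G = 13+8 = 21
ES_H = 3; EF_H = 3+8 = 11
ES_I = max(EF_B=7, EF_H=11) = 11; EF_I = 11+5 = 16
ES_J = max(EF_A=2, EF_B=7, EF_D=3, EF_F=19, EF_G=21, EF_I=16) = 21; EF_J = 21+3 = 24
Expected project duration μ = 24 weeks. Critical path: E → G → J.

Variance along critical path = 0.444 + 5.444 + 1.778 = 7.667; σ = √7.667 = 2.769 weeks.
Z = (28 − 24) / 2.769 = 1.445
P(T ≤ 28) = Φ(1.445) ≈ 0.926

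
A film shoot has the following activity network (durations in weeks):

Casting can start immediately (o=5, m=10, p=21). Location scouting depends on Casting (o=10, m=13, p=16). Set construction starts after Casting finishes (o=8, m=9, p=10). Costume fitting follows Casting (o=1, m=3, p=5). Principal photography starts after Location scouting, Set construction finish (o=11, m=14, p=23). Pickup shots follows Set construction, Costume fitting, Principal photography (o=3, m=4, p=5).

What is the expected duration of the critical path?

te_Casting = (5 + 4·10 + 21)/6 = 66/6 = 11
te_Location scouting = (10 + 4·13 + 16)/6 = 78/6 = 13
te_Set construction = (8 + 4·9 + 10)/6 = 54/6 = 9
te_Costume fitting = (1 + 4·3 + 5)/6 = 18/6 = 3
te_Principal photography = (11 + 4·14 + 23)/6 = 90/6 = 15
te_Pickup shots = (3 + 4·4 + 5)/6 = 24/6 = 4

Forward pass:
ES_Casting = 0; EF_Casting = 11
ES_Location scouting = 11; EF_Location scouting = 11+13 = 24
ES_Set construction = 11; EF_Set construction = 11+9 = 20
ES_Costume fitting = 11; EF_Costume fitting = 11+3 = 14
ES_Principal photography = max(EF_Location scouting=24, EF_Set construction=20) = 24; EF_Principal photography = 24+15 = 39
ES_Pickup shots = max(EF_Set construction=20, EF_Costume fitting=14, EF_Principal photography=39) = 39; EF_Pickup shots = 39+4 = 43
Expected project duration μ = 43 weeks. Critical path: Casting → Location scouting → Principal photography → Pickup shots.

43 weeks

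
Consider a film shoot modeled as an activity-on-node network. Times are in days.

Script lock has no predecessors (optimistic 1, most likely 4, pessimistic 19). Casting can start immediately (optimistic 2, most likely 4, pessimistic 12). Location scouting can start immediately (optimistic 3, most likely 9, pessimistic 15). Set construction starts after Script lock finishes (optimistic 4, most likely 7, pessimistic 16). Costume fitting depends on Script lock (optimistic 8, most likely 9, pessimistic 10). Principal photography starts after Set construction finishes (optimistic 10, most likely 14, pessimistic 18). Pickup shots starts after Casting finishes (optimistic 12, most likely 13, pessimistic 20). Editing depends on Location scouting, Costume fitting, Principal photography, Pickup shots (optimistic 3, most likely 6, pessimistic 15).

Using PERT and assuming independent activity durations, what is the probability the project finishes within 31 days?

te_Script lock = (1 + 4·4 + 19)/6 = 36/6 = 6; σ²_Script lock = ((19−1)/6)² = 9.000
te_Casting = (2 + 4·4 + 12)/6 = 30/6 = 5; σ²_Casting = ((12−2)/6)² = 2.778
te_Location scouting = (3 + 4·9 + 15)/6 = 54/6 = 9; σ²_Location scouting = ((15−3)/6)² = 4.000
te_Set construction = (4 + 4·7 + 16)/6 = 48/6 = 8; σ²_Set construction = ((16−4)/6)² = 4.000
te_Costume fitting = (8 + 4·9 + 10)/6 = 54/6 = 9; σ²_Costume fitting = ((10−8)/6)² = 0.111
te_Principal photography = (10 + 4·14 + 18)/6 = 84/6 = 14; σ²_Principal photography = ((18−10)/6)² = 1.778
te_Pickup shots = (12 + 4·13 + 20)/6 = 84/6 = 14; σ²_Pickup shots = ((20−12)/6)² = 1.778
te_Editing = (3 + 4·6 + 15)/6 = 42/6 = 7; σ²_Editing = ((15−3)/6)² = 4.000

Forward pass:
ES_Script lock = 0; EF_Script lock = 6
ES_Casting = 0; EF_Casting = 5
ES_Location scouting = 0; EF_Location scouting = 9
ES_Set construction = 6; EF_Set construction = 6+8 = 14
ES_Costume fitting = 6; EF_Costume fitting = 6+9 = 15
ES_Principal photography = 14; EF_Principal photography = 14+14 = 28
ES_Pickup shots = 5; EF_Pickup shots = 5+14 = 19
ES_Editing = max(EF_Location scouting=9, EF_Costume fitting=15, EF_Principal photography=28, EF_Pickup shots=19) = 28; EF_Editing = 28+7 = 35
Expected project duration μ = 35 days. Critical path: Script lock → Set construction → Principal photography → Editing.

Variance along critical path = 9.000 + 4.000 + 1.778 + 4.000 = 18.778; σ = √18.778 = 4.333 days.
Z = (31 − 35) / 4.333 = -0.923
P(T ≤ 31) = Φ(-0.923) ≈ 0.178

0.178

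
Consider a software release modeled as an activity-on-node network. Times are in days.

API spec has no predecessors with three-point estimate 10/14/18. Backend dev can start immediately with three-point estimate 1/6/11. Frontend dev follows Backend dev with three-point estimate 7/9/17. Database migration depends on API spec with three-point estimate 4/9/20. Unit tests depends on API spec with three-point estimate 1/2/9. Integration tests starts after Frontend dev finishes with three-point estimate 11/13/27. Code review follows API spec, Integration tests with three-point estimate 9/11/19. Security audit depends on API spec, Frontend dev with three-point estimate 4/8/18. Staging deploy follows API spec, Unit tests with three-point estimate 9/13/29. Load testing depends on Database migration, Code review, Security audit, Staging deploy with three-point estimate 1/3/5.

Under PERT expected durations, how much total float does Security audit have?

te_API spec = (10 + 4·14 + 18)/6 = 84/6 = 14
te_Backend dev = (1 + 4·6 + 11)/6 = 36/6 = 6
te_Frontend dev = (7 + 4·9 + 17)/6 = 60/6 = 10
te_Database migration = (4 + 4·9 + 20)/6 = 60/6 = 10
te_Unit tests = (1 + 4·2 + 9)/6 = 18/6 = 3
te_Integration tests = (11 + 4·13 + 27)/6 = 90/6 = 15
te_Code review = (9 + 4·11 + 19)/6 = 72/6 = 12
te_Security audit = (4 + 4·8 + 18)/6 = 54/6 = 9
te_Staging deploy = (9 + 4·13 + 29)/6 = 90/6 = 15
te_Load testing = (1 + 4·3 + 5)/6 = 18/6 = 3

Forward pass:
ES_API spec = 0; EF_API spec = 14
ES_Backend dev = 0; EF_Backend dev = 6
ES_Frontend dev = 6; EF_Frontend dev = 6+10 = 16
ES_Database migration = 14; EF_Database migration = 14+10 = 24
ES_Unit tests = 14; EF_Unit tests = 14+3 = 17
ES_Integration tests = 16; EF_Integration tests = 16+15 = 31
ES_Code review = max(EF_API spec=14, EF_Integration tests=31) = 31; EF_Code review = 31+12 = 43
ES_Security audit = max(EF_API spec=14, EF_Frontend dev=16) = 16; EF_Security audit = 16+9 = 25
ES_Staging deploy = max(EF_API spec=14, EF_Unit tests=17) = 17; EF_Staging deploy = 17+15 = 32
ES_Load testing = max(EF_Database migration=24, EF_Code review=43, EF_Security audit=25, EF_Staging deploy=32) = 43; EF_Load testing = 43+3 = 46
Expected project duration μ = 46 days. Critical path: Backend dev → Frontend dev → Integration tests → Code review → Load testing.

Backward pass:
LF_Load testing = 46; LS_Load testing = 46−3 = 43
LF_Staging deploy = LS_Load testing = 43; LS_Staging deploy = 43−15 = 28
LF_Security audit = LS_Load testing = 43; LS_Security audit = 43−9 = 34
LF_Code review = LS_Load testing = 43; LS_Code review = 43−12 = 31
LF_Integration tests = LS_Code review = 31; LS_Integration tests = 31−15 = 16
LF_Unit tests = LS_Staging deploy = 28; LS_Unit tests = 28−3 = 25
LF_Database migration = LS_Load testing = 43; LS_Database migration = 43−10 = 33
LF_Frontend dev = min(LS_Integration tests=16, LS_Security audit=34) = 16; LS_Frontend dev = 16−10 = 6
LF_Backend dev = LS_Frontend dev = 6; LS_Backend dev = 6−6 = 0
LF_API spec = min(LS_Database migration=33, LS_Unit tests=25, LS_Code review=31, LS_Security audit=34, LS_Staging deploy=28) = 25; LS_API spec = 25−14 = 11
Slack_Security audit = LS_Security audit − ES_Security audit = 34 − 16 = 18

18 days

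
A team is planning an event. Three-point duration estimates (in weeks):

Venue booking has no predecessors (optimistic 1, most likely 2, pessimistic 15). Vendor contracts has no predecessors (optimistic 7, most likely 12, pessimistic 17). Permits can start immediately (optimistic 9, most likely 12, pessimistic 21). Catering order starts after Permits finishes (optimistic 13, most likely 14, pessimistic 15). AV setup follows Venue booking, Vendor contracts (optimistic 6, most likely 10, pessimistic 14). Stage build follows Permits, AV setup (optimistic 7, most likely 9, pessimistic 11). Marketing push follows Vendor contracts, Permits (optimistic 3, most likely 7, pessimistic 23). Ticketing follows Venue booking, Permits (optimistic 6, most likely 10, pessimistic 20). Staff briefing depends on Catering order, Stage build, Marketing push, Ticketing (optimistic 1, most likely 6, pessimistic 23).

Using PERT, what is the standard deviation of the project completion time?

te_Venue booking = (1 + 4·2 + 15)/6 = 24/6 = 4; σ²_Venue booking = ((15−1)/6)² = 5.444
te_Vendor contracts = (7 + 4·12 + 17)/6 = 72/6 = 12; σ²_Vendor contracts = ((17−7)/6)² = 2.778
te_Permits = (9 + 4·12 + 21)/6 = 78/6 = 13; σ²_Permits = ((21−9)/6)² = 4.000
te_Catering order = (13 + 4·14 + 15)/6 = 84/6 = 14; σ²_Catering order = ((15−13)/6)² = 0.111
te_AV setup = (6 + 4·10 + 14)/6 = 60/6 = 10; σ²_AV setup = ((14−6)/6)² = 1.778
te_Stage build = (7 + 4·9 + 11)/6 = 54/6 = 9; σ²_Stage build = ((11−7)/6)² = 0.444
te_Marketing push = (3 + 4·7 + 23)/6 = 54/6 = 9; σ²_Marketing push = ((23−3)/6)² = 11.111
te_Ticketing = (6 + 4·10 + 20)/6 = 66/6 = 11; σ²_Ticketing = ((20−6)/6)² = 5.444
te_Staff briefing = (1 + 4·6 + 23)/6 = 48/6 = 8; σ²_Staff briefing = ((23−1)/6)² = 13.444

Forward pass:
ES_Venue booking = 0; EF_Venue booking = 4
ES_Vendor contracts = 0; EF_Vendor contracts = 12
ES_Permits = 0; EF_Permits = 13
ES_Catering order = 13; EF_Catering order = 13+14 = 27
ES_AV setup = max(EF_Venue booking=4, EF_Vendor contracts=12) = 12; EF_AV setup = 12+10 = 22
ES_Stage build = max(EF_Permits=13, EF_AV setup=22) = 22; EF_Stage build = 22+9 = 31
ES_Marketing push = max(EF_Vendor contracts=12, EF_Permits=13) = 13; EF_Marketing push = 13+9 = 22
ES_Ticketing = max(EF_Venue booking=4, EF_Permits=13) = 13; EF_Ticketing = 13+11 = 24
ES_Staff briefing = max(EF_Catering order=27, EF_Stage build=31, EF_Marketing push=22, EF_Ticketing=24) = 31; EF_Staff briefing = 31+8 = 39
Expected project duration μ = 39 weeks. Critical path: Vendor contracts → AV setup → Stage build → Staff briefing.

Variance along critical path = 2.778 + 1.778 + 0.444 + 13.444 = 18.444
σ = √18.444 = 4.295 weeks

4.29 weeks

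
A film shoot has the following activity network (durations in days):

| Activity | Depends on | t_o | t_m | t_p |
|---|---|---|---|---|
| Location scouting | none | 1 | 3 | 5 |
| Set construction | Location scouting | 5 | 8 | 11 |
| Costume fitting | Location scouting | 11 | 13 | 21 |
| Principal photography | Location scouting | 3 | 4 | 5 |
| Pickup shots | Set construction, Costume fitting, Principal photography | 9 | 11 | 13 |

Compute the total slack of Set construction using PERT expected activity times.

te_Location scouting = (1 + 4·3 + 5)/6 = 18/6 = 3
te_Set construction = (5 + 4·8 + 11)/6 = 48/6 = 8
te_Costume fitting = (11 + 4·13 + 21)/6 = 84/6 = 14
te_Principal photography = (3 + 4·4 + 5)/6 = 24/6 = 4
te_Pickup shots = (9 + 4·11 + 13)/6 = 66/6 = 11

Forward pass:
ES_Location scouting = 0; EF_Location scouting = 3
ES_Set construction = 3; EF_Set construction = 3+8 = 11
ES_Costume fitting = 3; EF_Costume fitting = 3+14 = 17
ES_Principal photography = 3; EF_Principal photography = 3+4 = 7
ES_Pickup shots = max(EF_Set construction=11, EF_Costume fitting=17, EF_Principal photography=7) = 17; EF_Pickup shots = 17+11 = 28
Expected project duration μ = 28 days. Critical path: Location scouting → Costume fitting → Pickup shots.

Backward pass:
LF_Pickup shots = 28; LS_Pickup shots = 28−11 = 17
LF_Principal photography = LS_Pickup shots = 17; LS_Principal photography = 17−4 = 13
LF_Costume fitting = LS_Pickup shots = 17; LS_Costume fitting = 17−14 = 3
LF_Set construction = LS_Pickup shots = 17; LS_Set construction = 17−8 = 9
LF_Location scouting = min(LS_Set construction=9, LS_Costume fitting=3, LS_Principal photography=13) = 3; LS_Location scouting = 3−3 = 0
Slack_Set construction = LS_Set construction − ES_Set construction = 9 − 3 = 6

6 days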